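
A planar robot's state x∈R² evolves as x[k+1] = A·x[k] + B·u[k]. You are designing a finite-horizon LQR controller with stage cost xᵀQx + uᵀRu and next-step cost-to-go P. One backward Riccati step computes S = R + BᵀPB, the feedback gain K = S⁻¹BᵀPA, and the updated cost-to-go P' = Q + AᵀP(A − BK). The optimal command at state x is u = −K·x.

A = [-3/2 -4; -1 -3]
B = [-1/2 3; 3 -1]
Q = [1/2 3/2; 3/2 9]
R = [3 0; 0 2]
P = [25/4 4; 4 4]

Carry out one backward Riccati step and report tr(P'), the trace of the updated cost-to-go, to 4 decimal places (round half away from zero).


BᵀP = [8.8750 10.0000; 14.7500 8.0000]
S = R + BᵀPB = [3 0; 0 2] + [25.5625 16.6250; 16.6250 36.2500] = [28.5625 16.6250; 16.6250 38.2500]
BᵀPA = [-23.3125 -65.5000; -30.1250 -83.0000]
K = S⁻¹·BᵀPA = [-0.4789 -1.3791; -0.5794 -1.5705]
A−BK = [-0.0012 0.0221; -0.1426 -0.4333]
AᵀP(A−BK) = [1.4423 4.0380; 4.0380 11.3163]
P' = Q + AᵀP(A−BK) = [1.9423 5.5380; 5.5380 20.3163]
tr(P') = 22.2586

22.2586


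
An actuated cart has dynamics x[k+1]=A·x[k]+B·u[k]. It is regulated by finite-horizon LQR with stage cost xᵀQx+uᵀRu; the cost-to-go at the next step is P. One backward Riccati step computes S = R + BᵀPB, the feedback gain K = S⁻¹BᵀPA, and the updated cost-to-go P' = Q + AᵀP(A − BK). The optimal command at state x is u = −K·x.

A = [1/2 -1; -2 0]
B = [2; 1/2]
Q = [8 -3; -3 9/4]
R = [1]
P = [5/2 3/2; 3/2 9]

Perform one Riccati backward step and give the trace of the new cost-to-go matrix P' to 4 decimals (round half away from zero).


BᵀP = [5.7500 7.5000]
S = R + BᵀPB = [1] + [15.2500] = [16.2500]
BᵀPA = [-12.1250 -5.7500]
K = S⁻¹·BᵀPA = [-0.7462 -0.3538]
A−BK = [1.9923 -0.2923; -1.6269 0.1769]
AᵀP(A−BK) = [24.5779 -2.5404; -2.5404 0.4654]
P' = Q + AᵀP(A−BK) = [32.5779 -5.5404; -5.5404 2.7154]
tr(P') = 35.2933

35.2933


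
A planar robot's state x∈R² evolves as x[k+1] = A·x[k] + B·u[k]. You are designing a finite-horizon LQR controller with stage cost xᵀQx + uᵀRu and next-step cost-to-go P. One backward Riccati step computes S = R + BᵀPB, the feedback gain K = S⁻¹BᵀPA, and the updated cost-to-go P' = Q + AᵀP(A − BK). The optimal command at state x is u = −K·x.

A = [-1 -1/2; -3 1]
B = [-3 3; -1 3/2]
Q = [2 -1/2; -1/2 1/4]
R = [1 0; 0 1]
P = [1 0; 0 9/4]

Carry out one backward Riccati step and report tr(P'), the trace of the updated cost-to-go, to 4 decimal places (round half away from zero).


BᵀP = [-3.0000 -2.2500; 3.0000 3.3750]
S = R + BᵀPB = [1 0; 0 1] + [11.2500 -12.3750; -12.3750 14.0625] = [12.2500 -12.3750; -12.3750 15.0625]
BᵀPA = [9.7500 -0.7500; -13.1250 1.8750]
K = S⁻¹·BᵀPA = [-0.4960 0.3795; -1.2789 0.4363]
A−BK = [1.3486 -0.6703; -1.5777 0.7251]
AᵀP(A−BK) = [9.3008 -4.2241; -4.2241 1.9666]
P' = Q + AᵀP(A−BK) = [11.3008 -4.7241; -4.7241 2.2166]
tr(P') = 13.5174

13.5174


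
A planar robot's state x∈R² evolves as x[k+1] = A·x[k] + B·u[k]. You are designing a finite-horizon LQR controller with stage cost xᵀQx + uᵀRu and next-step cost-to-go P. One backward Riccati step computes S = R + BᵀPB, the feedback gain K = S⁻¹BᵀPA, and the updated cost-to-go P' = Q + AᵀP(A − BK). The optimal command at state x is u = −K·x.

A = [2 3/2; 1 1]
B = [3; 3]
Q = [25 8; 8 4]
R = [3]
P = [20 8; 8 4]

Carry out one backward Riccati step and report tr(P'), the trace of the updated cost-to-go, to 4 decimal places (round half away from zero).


BᵀP = [84.0000 36.0000]
S = R + BᵀPB = [3] + [360.0000] = [363.0000]
BᵀPA = [204.0000 162.0000]
K = S⁻¹·BᵀPA = [0.5620 0.4463]
A−BK = [0.3140 0.1612; -0.6860 -0.3388]
AᵀP(A−BK) = [1.3554 0.9587; 0.9587 0.7025]
P' = Q + AᵀP(A−BK) = [26.3554 8.9587; 8.9587 4.7025]
tr(P') = 31.0579

31.0579


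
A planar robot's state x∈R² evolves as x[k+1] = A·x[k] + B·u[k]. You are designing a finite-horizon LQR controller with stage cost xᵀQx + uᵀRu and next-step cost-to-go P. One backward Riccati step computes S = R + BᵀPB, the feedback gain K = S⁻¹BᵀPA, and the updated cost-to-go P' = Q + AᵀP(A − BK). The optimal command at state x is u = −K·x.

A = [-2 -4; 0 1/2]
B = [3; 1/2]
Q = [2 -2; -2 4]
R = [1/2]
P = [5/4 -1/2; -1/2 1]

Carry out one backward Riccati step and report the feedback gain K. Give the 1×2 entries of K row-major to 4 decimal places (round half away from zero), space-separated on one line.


BᵀP = [3.5000 -1.0000]
S = R + BᵀPB = [1/2] + [10.0000] = [10.5000]
BᵀPA = [-7.0000 -14.5000]
K = S⁻¹·BᵀPA = [-0.6667 -1.3810]
A−BK = [0.0000 0.1429; 0.3333 1.1905]
AᵀP(A−BK) = [0.3333 0.8333; 0.8333 2.2262]
P' = Q + AᵀP(A−BK) = [2.3333 -1.1667; -1.1667 6.2262]
tr(P') = 8.5595

-0.6667 -1.3810


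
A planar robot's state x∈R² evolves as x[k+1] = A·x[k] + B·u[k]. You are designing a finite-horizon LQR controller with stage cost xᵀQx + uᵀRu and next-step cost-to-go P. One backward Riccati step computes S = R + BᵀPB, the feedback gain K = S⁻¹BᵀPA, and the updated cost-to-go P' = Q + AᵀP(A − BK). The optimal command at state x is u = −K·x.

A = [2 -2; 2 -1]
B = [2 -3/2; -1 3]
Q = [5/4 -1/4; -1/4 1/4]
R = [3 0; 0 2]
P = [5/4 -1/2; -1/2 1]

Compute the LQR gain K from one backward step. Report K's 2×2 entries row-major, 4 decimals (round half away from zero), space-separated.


0.4880 -0.4578 0.3208 -0.0987

BᵀP = [3.0000 -2.0000; -3.3750 3.7500]
S = R + BᵀPB = [3 0; 0 2] + [8.0000 -10.5000; -10.5000 16.3125] = [11.0000 -10.5000; -10.5000 18.3125]
BᵀPA = [2.0000 -4.0000; 0.7500 3.0000]
K = S⁻¹·BᵀPA = [0.4880 -0.4578; 0.3208 -0.0987]
A−BK = [1.5051 -1.2324; 1.5257 -1.1618]
AᵀP(A−BK) = [3.7834 -3.0103; -3.0103 2.4647]
P' = Q + AᵀP(A−BK) = [5.0334 -3.2603; -3.2603 2.7147]
tr(P') = 7.7481


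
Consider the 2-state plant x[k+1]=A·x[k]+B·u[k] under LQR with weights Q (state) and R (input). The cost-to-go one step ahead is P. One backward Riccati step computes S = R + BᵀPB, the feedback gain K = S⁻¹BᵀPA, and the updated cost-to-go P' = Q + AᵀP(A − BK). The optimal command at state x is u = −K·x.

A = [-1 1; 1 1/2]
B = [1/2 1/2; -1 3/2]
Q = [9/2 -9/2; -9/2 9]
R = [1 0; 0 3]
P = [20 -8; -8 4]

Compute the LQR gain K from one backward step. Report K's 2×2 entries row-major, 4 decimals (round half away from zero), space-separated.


-1.4568 0.8272 -0.0741 0.2963

BᵀP = [18.0000 -8.0000; -2.0000 2.0000]
S = R + BᵀPB = [1 0; 0 3] + [17.0000 -3.0000; -3.0000 2.0000] = [18.0000 -3.0000; -3.0000 5.0000]
BᵀPA = [-26.0000 14.0000; 4.0000 -1.0000]
K = S⁻¹·BᵀPA = [-1.4568 0.8272; -0.0741 0.2963]
A−BK = [-0.2346 0.4383; -0.3457 0.8827]
AᵀP(A−BK) = [2.4198 -1.6790; -1.6790 1.7160]
P' = Q + AᵀP(A−BK) = [6.9198 -6.1790; -6.1790 10.7160]
tr(P') = 17.6358


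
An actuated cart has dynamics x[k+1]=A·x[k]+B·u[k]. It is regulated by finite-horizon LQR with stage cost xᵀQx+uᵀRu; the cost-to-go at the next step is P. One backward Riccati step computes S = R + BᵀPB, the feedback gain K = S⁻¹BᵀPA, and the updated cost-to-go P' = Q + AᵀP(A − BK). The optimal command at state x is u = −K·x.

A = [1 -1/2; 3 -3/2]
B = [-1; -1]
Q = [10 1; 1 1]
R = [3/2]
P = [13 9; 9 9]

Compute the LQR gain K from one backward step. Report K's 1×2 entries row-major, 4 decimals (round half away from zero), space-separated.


BᵀP = [-22.0000 -18.0000]
S = R + BᵀPB = [3/2] + [40.0000] = [41.5000]
BᵀPA = [-76.0000 38.0000]
K = S⁻¹·BᵀPA = [-1.8313 0.9157]
A−BK = [-0.8313 0.4157; 1.1687 -0.5843]
AᵀP(A−BK) = [8.8193 -4.4096; -4.4096 2.2048]
P' = Q + AᵀP(A−BK) = [18.8193 -3.4096; -3.4096 3.2048]
tr(P') = 22.0241

-1.8313 0.9157


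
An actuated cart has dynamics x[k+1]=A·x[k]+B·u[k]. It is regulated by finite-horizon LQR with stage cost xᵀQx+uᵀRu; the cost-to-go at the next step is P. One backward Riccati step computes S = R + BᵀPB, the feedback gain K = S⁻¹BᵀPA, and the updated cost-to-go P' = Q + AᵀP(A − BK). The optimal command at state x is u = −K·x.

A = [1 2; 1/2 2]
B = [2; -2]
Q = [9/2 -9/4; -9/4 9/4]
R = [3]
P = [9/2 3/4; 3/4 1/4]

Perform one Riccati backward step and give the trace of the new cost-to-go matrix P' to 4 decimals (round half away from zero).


BᵀP = [7.5000 1.0000]
S = R + BᵀPB = [3] + [13.0000] = [16.0000]
BᵀPA = [8.0000 17.0000]
K = S⁻¹·BᵀPA = [0.5000 1.0625]
A−BK = [0.0000 -0.1250; 1.5000 4.1250]
AᵀP(A−BK) = [1.3125 3.0000; 3.0000 6.9375]
P' = Q + AᵀP(A−BK) = [5.8125 0.7500; 0.7500 9.1875]
tr(P') = 15.0000

15.0000


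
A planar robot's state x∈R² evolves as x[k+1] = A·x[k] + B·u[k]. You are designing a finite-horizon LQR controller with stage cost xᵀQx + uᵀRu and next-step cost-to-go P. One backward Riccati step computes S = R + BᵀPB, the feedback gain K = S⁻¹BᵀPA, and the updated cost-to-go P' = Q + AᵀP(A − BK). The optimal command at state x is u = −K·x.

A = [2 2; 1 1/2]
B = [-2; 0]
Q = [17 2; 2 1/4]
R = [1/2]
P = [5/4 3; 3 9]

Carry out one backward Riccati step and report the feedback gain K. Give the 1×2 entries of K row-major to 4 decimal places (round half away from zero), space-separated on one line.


BᵀP = [-2.5000 -6.0000]
S = R + BᵀPB = [1/2] + [5.0000] = [5.5000]
BᵀPA = [-11.0000 -8.0000]
K = S⁻¹·BᵀPA = [-2.0000 -1.4545]
A−BK = [-2.0000 -0.9091; 1.0000 0.5000]
AᵀP(A−BK) = [4.0000 2.5000; 2.5000 1.6136]
P' = Q + AᵀP(A−BK) = [21.0000 4.5000; 4.5000 1.8636]
tr(P') = 22.8636

-2.0000 -1.4545


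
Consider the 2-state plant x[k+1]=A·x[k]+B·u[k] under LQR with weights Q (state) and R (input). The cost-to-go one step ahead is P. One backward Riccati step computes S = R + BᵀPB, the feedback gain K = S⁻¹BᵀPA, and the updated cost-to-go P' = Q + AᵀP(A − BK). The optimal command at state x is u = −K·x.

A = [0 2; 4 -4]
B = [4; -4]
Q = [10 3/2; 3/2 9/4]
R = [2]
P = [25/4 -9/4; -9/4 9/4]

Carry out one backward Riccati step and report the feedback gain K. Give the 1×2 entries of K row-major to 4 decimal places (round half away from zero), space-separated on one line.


-0.3429 0.6667

BᵀP = [34.0000 -18.0000]
S = R + BᵀPB = [2] + [208.0000] = [210.0000]
BᵀPA = [-72.0000 140.0000]
K = S⁻¹·BᵀPA = [-0.3429 0.6667]
A−BK = [1.3714 -0.6667; 2.6286 -1.3333]
AᵀP(A−BK) = [11.3143 -6.0000; -6.0000 3.6667]
P' = Q + AᵀP(A−BK) = [21.3143 -4.5000; -4.5000 5.9167]
tr(P') = 27.2310


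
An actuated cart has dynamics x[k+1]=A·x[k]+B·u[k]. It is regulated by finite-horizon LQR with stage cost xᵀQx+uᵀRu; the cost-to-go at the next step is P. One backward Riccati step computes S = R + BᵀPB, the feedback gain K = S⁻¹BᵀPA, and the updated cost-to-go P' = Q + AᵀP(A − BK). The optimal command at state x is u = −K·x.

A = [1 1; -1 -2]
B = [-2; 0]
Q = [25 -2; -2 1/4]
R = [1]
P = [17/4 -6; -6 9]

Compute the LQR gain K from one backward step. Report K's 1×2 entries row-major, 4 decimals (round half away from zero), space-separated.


-1.1389 -1.8056

BᵀP = [-8.5000 12.0000]
S = R + BᵀPB = [1] + [17.0000] = [18.0000]
BᵀPA = [-20.5000 -32.5000]
K = S⁻¹·BᵀPA = [-1.1389 -1.8056]
A−BK = [-1.2778 -2.6111; -1.0000 -2.0000]
AᵀP(A−BK) = [1.9028 3.2361; 3.2361 5.5694]
P' = Q + AᵀP(A−BK) = [26.9028 1.2361; 1.2361 5.8194]
tr(P') = 32.7222


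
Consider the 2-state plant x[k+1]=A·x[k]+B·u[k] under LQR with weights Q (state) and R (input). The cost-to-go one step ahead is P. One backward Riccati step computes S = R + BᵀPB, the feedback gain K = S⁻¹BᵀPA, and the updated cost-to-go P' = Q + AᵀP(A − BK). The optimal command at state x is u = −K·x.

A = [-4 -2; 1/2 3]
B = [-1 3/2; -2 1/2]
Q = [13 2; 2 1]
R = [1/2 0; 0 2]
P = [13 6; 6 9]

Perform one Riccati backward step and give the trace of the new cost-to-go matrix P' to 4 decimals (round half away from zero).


45.8057

BᵀP = [-25.0000 -24.0000; 22.5000 13.5000]
S = R + BᵀPB = [1/2 0; 0 2] + [73.0000 -49.5000; -49.5000 40.5000] = [73.5000 -49.5000; -49.5000 42.5000]
BᵀPA = [88.0000 -22.0000; -83.2500 -4.5000]
K = S⁻¹·BᵀPA = [-0.5655 -1.7190; -2.6175 -2.1080]
A−BK = [-0.6393 -0.5570; 0.6777 0.6160]
AᵀP(A−BK) = [18.1099 15.2800; 15.2800 13.6958]
P' = Q + AᵀP(A−BK) = [31.1099 17.2800; 17.2800 14.6958]
tr(P') = 45.8057


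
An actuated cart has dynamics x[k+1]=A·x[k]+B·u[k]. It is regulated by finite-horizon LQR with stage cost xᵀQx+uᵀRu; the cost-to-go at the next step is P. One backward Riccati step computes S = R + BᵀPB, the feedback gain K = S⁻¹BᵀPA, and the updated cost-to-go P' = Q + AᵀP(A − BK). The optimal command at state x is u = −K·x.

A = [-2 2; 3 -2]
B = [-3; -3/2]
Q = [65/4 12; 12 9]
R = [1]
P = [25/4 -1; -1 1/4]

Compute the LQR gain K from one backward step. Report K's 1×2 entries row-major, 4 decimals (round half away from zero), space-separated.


0.8681 -0.8143

BᵀP = [-17.2500 2.6250]
S = R + BᵀPB = [1] + [47.8125] = [48.8125]
BᵀPA = [42.3750 -39.7500]
K = S⁻¹·BᵀPA = [0.8681 -0.8143]
A−BK = [0.6044 -0.4430; 4.3022 -3.2215]
AᵀP(A−BK) = [2.4635 -1.9923; -1.9923 1.6300]
P' = Q + AᵀP(A−BK) = [18.7135 10.0077; 10.0077 10.6300]
tr(P') = 29.3435


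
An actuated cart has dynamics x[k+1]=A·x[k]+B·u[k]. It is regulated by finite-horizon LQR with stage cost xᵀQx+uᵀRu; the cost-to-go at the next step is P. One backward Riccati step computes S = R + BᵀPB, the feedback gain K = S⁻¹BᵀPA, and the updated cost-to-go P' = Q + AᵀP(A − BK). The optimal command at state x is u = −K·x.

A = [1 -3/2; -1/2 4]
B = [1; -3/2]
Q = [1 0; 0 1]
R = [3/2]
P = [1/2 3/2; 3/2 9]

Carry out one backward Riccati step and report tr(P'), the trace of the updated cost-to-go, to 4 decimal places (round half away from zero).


BᵀP = [-1.7500 -12.0000]
S = R + BᵀPB = [3/2] + [16.2500] = [17.7500]
BᵀPA = [4.2500 -45.3750]
K = S⁻¹·BᵀPA = [0.2394 -2.5563]
A−BK = [0.7606 1.0563; -0.1408 0.1655]
AᵀP(A−BK) = [0.2324 -0.7606; -0.7606 11.1312]
P' = Q + AᵀP(A−BK) = [1.2324 -0.7606; -0.7606 12.1312]
tr(P') = 13.3636

13.3636


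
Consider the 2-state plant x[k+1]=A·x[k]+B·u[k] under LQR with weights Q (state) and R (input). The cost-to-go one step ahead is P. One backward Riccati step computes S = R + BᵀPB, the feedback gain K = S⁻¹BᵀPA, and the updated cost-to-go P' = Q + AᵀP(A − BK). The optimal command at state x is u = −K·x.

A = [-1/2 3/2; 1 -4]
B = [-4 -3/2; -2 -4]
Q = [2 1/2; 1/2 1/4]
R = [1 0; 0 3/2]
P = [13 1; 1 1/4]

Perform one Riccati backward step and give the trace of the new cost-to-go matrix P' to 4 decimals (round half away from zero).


4.4605

BᵀP = [-54.0000 -4.5000; -23.5000 -2.5000]
S = R + BᵀPB = [1 0; 0 3/2] + [225.0000 99.0000; 99.0000 45.2500] = [226.0000 99.0000; 99.0000 46.7500]
BᵀPA = [22.5000 -63.0000; 9.2500 -25.2500]
K = S⁻¹·BᵀPA = [0.1781 -0.5827; -0.1792 0.6939]
A−BK = [-0.0566 0.2099; 0.6393 -2.3898]
AᵀP(A−BK) = [0.1513 -0.5572; -0.5572 2.0592]
P' = Q + AᵀP(A−BK) = [2.1513 -0.0572; -0.0572 2.3092]
tr(P') = 4.4605


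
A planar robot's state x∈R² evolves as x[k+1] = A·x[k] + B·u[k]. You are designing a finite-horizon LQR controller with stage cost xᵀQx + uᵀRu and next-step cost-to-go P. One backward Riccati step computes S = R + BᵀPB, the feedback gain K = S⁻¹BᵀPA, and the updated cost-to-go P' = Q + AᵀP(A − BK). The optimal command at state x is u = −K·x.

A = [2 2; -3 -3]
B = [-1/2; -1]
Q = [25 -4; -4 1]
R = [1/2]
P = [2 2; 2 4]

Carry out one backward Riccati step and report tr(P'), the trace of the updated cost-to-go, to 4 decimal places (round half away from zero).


BᵀP = [-3.0000 -5.0000]
S = R + BᵀPB = [1/2] + [6.5000] = [7.0000]
BᵀPA = [9.0000 9.0000]
K = S⁻¹·BᵀPA = [1.2857 1.2857]
A−BK = [2.6429 2.6429; -1.7143 -1.7143]
AᵀP(A−BK) = [8.4286 8.4286; 8.4286 8.4286]
P' = Q + AᵀP(A−BK) = [33.4286 4.4286; 4.4286 9.4286]
tr(P') = 42.8571

42.8571


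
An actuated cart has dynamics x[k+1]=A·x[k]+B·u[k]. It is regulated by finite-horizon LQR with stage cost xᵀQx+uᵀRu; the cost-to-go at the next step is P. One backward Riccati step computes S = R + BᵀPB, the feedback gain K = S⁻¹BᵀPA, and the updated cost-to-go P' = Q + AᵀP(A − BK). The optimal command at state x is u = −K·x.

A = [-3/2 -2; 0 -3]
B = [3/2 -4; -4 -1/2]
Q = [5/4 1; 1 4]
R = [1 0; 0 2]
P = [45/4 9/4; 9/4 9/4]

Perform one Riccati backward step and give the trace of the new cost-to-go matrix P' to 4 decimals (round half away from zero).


BᵀP = [7.8750 -5.6250; -46.1250 -10.1250]
S = R + BᵀPB = [1 0; 0 2] + [34.3125 -28.6875; -28.6875 189.5625] = [35.3125 -28.6875; -28.6875 191.5625]
BᵀPA = [-11.8125 1.1250; 69.1875 122.6250]
K = S⁻¹·BᵀPA = [-0.0468 0.6283; 0.3542 0.7342]
A−BK = [-0.0131 -0.0056; -0.0101 -0.1195]
AᵀP(A−BK) = [0.2558 0.4979; 0.4979 1.5085]
P' = Q + AᵀP(A−BK) = [1.5058 1.4979; 1.4979 5.5085]
tr(P') = 7.0143

7.0143


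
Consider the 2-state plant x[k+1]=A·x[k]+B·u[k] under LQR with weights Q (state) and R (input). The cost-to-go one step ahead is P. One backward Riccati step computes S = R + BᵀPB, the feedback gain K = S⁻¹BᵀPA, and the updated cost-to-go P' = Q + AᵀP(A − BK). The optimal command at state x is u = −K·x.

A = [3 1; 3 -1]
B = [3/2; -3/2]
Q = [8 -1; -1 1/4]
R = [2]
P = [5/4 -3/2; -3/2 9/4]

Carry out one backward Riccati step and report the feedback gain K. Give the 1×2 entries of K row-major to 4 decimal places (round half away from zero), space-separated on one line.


-0.2707 0.5865

BᵀP = [4.1250 -5.6250]
S = R + BᵀPB = [2] + [14.6250] = [16.6250]
BᵀPA = [-4.5000 9.7500]
K = S⁻¹·BᵀPA = [-0.2707 0.5865]
A−BK = [3.4060 0.1203; 2.5940 -0.1203]
AᵀP(A−BK) = [3.2820 -0.3609; -0.3609 0.7820]
P' = Q + AᵀP(A−BK) = [11.2820 -1.3609; -1.3609 1.0320]
tr(P') = 12.3139


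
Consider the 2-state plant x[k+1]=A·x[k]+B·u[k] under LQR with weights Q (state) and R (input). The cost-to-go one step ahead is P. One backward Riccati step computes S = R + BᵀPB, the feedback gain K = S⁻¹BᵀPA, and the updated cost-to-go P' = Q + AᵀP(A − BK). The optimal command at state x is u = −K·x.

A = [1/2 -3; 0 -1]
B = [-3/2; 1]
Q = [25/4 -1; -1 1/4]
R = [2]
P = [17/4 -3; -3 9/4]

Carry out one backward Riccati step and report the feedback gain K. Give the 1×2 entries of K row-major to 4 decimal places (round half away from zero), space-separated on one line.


BᵀP = [-9.3750 6.7500]
S = R + BᵀPB = [2] + [20.8125] = [22.8125]
BᵀPA = [-4.6875 21.3750]
K = S⁻¹·BᵀPA = [-0.2055 0.9370]
A−BK = [0.1918 -1.5945; 0.2055 -1.9370]
AᵀP(A−BK) = [0.0993 -0.4829; -0.4829 2.4719]
P' = Q + AᵀP(A−BK) = [6.3493 -1.4829; -1.4829 2.7219]
tr(P') = 9.0712

-0.2055 0.9370


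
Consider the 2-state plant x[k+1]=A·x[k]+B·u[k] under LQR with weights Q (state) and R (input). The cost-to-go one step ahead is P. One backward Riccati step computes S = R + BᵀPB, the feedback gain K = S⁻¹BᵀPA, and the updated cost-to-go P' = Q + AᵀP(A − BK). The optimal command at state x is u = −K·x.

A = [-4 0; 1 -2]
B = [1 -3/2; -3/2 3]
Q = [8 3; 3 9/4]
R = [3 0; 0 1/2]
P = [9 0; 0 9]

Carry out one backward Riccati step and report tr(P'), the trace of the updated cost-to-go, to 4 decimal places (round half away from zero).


93.5358

BᵀP = [9.0000 -13.5000; -13.5000 27.0000]
S = R + BᵀPB = [3 0; 0 1/2] + [29.2500 -54.0000; -54.0000 101.2500] = [32.2500 -54.0000; -54.0000 101.7500]
BᵀPA = [-49.5000 27.0000; 81.0000 -54.0000]
K = S⁻¹·BᵀPA = [-1.8132 -0.4618; -0.1662 -0.7758]
A−BK = [-2.4361 -0.7019; -1.2211 -0.3653]
AᵀP(A−BK) = [76.7101 21.9805; 21.9805 6.5757]
P' = Q + AᵀP(A−BK) = [84.7101 24.9805; 24.9805 8.8257]
tr(P') = 93.5358


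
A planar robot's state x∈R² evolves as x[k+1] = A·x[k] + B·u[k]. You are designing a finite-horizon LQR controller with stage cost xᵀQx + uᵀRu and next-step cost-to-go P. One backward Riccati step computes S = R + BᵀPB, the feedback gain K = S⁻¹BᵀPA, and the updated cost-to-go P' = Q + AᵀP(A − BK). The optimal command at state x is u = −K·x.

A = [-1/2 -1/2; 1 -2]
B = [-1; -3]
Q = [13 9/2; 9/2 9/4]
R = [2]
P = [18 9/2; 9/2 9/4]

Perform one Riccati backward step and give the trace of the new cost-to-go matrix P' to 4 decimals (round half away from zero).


17.9433

BᵀP = [-31.5000 -11.2500]
S = R + BᵀPB = [2] + [65.2500] = [67.2500]
BᵀPA = [4.5000 38.2500]
K = S⁻¹·BᵀPA = [0.0669 0.5688]
A−BK = [-0.4331 0.0688; 1.2007 -0.2937]
AᵀP(A−BK) = [1.9489 -0.3095; -0.3095 0.7444]
P' = Q + AᵀP(A−BK) = [14.9489 4.1905; 4.1905 2.9944]
tr(P') = 17.9433


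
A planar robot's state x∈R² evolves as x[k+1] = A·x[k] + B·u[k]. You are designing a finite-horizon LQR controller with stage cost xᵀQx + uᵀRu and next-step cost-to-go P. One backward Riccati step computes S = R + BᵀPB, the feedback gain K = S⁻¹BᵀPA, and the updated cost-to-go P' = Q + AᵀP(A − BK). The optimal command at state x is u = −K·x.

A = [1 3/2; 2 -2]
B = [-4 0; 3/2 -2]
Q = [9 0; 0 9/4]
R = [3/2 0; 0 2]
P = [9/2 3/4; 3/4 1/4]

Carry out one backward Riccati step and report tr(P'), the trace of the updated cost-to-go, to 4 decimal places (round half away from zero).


12.4137

BᵀP = [-16.8750 -2.6250; -1.5000 -0.5000]
S = R + BᵀPB = [3/2 0; 0 2] + [63.5625 5.2500; 5.2500 1.0000] = [65.0625 5.2500; 5.2500 3.0000]
BᵀPA = [-22.1250 -20.0625; -2.5000 -1.2500]
K = S⁻¹·BᵀPA = [-0.3177 -0.3199; -0.2774 0.1432]
A−BK = [-0.2707 0.2204; 1.9217 -1.2338]
AᵀP(A−BK) = [0.7780 -0.2201; -0.2201 0.3858]
P' = Q + AᵀP(A−BK) = [9.7780 -0.2201; -0.2201 2.6358]
tr(P') = 12.4137


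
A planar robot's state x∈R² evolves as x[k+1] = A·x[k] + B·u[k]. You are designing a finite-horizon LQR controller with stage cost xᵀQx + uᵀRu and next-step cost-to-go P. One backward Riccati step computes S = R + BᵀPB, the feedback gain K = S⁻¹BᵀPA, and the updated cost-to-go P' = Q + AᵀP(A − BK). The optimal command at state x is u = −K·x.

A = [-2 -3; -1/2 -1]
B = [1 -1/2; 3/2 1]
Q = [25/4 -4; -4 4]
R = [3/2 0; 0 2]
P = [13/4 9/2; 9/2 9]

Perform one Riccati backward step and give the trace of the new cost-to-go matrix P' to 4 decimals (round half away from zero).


BᵀP = [10.0000 18.0000; 2.8750 6.7500]
S = R + BᵀPB = [3/2 0; 0 2] + [37.0000 13.0000; 13.0000 5.3125] = [38.5000 13.0000; 13.0000 7.3125]
BᵀPA = [-29.0000 -48.0000; -9.1250 -15.3750]
K = S⁻¹·BᵀPA = [-0.8303 -1.3430; 0.2283 0.2849]
A−BK = [-1.0555 -1.5146; 0.5172 0.7295]
AᵀP(A−BK) = [2.2535 3.4041; 3.4041 5.1686]
P' = Q + AᵀP(A−BK) = [8.5035 -0.5959; -0.5959 9.1686]
tr(P') = 17.6721

17.6721


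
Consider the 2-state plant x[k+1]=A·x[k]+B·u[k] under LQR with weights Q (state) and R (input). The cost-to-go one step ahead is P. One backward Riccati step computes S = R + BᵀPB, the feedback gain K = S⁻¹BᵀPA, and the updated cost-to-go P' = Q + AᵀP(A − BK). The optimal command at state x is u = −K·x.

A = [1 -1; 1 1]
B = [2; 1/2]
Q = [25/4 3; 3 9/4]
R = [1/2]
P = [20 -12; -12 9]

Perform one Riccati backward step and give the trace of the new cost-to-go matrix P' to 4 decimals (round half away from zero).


BᵀP = [34.0000 -19.5000]
S = R + BᵀPB = [1/2] + [58.2500] = [58.7500]
BᵀPA = [14.5000 -53.5000]
K = S⁻¹·BᵀPA = [0.2468 -0.9106]
A−BK = [0.5064 0.8213; 0.8766 1.4553]
AᵀP(A−BK) = [1.4213 2.2043; 2.2043 4.2809]
P' = Q + AᵀP(A−BK) = [7.6713 5.2043; 5.2043 6.5309]
tr(P') = 14.2021

14.2021


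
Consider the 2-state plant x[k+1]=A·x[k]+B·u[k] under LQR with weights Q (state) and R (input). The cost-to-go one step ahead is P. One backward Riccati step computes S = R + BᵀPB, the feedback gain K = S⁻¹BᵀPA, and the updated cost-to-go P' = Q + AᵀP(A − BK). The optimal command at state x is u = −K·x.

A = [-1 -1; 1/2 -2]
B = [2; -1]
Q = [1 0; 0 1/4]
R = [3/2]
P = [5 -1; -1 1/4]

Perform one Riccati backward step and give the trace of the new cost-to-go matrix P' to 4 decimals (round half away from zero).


BᵀP = [11.0000 -2.2500]
S = R + BᵀPB = [3/2] + [24.2500] = [25.7500]
BᵀPA = [-12.1250 -6.5000]
K = S⁻¹·BᵀPA = [-0.4709 -0.2524]
A−BK = [-0.0583 -0.4951; 0.0291 -2.2524]
AᵀP(A−BK) = [0.3532 0.1893; 0.1893 0.3592]
P' = Q + AᵀP(A−BK) = [1.3532 0.1893; 0.1893 0.6092]
tr(P') = 1.9624

1.9624


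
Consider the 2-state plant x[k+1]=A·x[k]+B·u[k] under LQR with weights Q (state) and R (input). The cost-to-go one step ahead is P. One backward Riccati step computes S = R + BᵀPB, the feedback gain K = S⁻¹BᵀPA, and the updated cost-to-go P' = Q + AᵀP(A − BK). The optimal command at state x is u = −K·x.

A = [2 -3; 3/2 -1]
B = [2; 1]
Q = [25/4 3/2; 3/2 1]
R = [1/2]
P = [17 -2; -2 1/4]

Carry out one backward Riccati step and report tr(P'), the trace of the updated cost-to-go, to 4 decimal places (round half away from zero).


8.8863

BᵀP = [32.0000 -3.7500]
S = R + BᵀPB = [1/2] + [60.2500] = [60.7500]
BᵀPA = [58.3750 -92.2500]
K = S⁻¹·BᵀPA = [0.9609 -1.5185]
A−BK = [0.0782 0.0370; 0.5391 0.5185]
AᵀP(A−BK) = [0.4697 -0.7315; -0.7315 1.1667]
P' = Q + AᵀP(A−BK) = [6.7197 0.7685; 0.7685 2.1667]
tr(P') = 8.8863


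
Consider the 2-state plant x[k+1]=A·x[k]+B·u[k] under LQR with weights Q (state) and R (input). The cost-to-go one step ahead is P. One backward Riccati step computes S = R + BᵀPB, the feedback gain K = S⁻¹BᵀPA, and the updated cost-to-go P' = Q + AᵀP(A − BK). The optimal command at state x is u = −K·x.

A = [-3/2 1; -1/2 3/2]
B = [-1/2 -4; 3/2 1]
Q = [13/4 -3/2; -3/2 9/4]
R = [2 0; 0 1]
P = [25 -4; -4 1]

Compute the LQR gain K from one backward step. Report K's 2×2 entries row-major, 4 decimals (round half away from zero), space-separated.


BᵀP = [-18.5000 3.5000; -104.0000 17.0000]
S = R + BᵀPB = [2 0; 0 1] + [14.5000 77.5000; 77.5000 433.0000] = [16.5000 77.5000; 77.5000 434.0000]
BᵀPA = [26.0000 -13.2500; 147.5000 -78.5000]
K = S⁻¹·BᵀPA = [-0.1275 0.2886; 0.3626 -0.2324]
A−BK = [-0.1132 0.2147; -0.6714 1.2995]
AᵀP(A−BK) = [0.3271 -0.4729; -0.4729 0.8297]
P' = Q + AᵀP(A−BK) = [3.5771 -1.9729; -1.9729 3.0797]
tr(P') = 6.6568

-0.1275 0.2886 0.3626 -0.2324


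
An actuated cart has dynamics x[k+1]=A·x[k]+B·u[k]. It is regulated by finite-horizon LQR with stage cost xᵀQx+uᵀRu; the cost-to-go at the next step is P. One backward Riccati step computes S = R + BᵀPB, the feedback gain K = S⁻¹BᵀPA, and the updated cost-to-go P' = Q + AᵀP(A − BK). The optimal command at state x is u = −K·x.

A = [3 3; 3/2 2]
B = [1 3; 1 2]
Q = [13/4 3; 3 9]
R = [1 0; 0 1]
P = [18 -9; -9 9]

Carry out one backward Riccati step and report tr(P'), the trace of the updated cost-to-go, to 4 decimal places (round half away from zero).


15.7680

BᵀP = [9.0000 0.0000; 36.0000 -9.0000]
S = R + BᵀPB = [1 0; 0 1] + [9.0000 27.0000; 27.0000 90.0000] = [10.0000 27.0000; 27.0000 91.0000]
BᵀPA = [27.0000 27.0000; 94.5000 90.0000]
K = S⁻¹·BᵀPA = [-0.5221 0.1492; 1.1934 0.9448]
A−BK = [-0.0580 0.0166; -0.3646 -0.0387]
AᵀP(A−BK) = [2.5732 1.1934; 1.1934 0.9448]
P' = Q + AᵀP(A−BK) = [5.8232 4.1934; 4.1934 9.9448]
tr(P') = 15.7680


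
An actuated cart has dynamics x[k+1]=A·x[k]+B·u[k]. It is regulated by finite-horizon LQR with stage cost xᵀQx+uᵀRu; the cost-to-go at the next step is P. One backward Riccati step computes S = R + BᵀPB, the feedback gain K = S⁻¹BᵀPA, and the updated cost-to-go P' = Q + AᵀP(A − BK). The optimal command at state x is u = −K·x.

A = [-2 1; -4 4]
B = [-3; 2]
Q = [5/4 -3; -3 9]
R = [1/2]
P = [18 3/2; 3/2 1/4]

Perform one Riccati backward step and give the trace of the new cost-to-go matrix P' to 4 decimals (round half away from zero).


17.7002

BᵀP = [-51.0000 -4.0000]
S = R + BᵀPB = [1/2] + [145.0000] = [145.5000]
BᵀPA = [118.0000 -67.0000]
K = S⁻¹·BᵀPA = [0.8110 -0.4605]
A−BK = [0.4330 -0.3814; -5.6220 4.9210]
AᵀP(A−BK) = [4.3024 -3.6632; -3.6632 3.1478]
P' = Q + AᵀP(A−BK) = [5.5524 -6.6632; -6.6632 12.1478]
tr(P') = 17.7002


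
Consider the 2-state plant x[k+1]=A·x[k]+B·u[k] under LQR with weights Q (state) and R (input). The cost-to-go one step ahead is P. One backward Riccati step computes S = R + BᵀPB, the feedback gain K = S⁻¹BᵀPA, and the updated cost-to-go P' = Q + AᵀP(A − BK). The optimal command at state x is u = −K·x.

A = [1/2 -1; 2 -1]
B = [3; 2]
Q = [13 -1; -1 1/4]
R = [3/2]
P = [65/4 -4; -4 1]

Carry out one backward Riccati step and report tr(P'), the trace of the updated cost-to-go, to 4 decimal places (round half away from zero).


13.4473

BᵀP = [40.7500 -10.0000]
S = R + BᵀPB = [3/2] + [102.2500] = [103.7500]
BᵀPA = [0.3750 -30.7500]
K = S⁻¹·BᵀPA = [0.0036 -0.2964]
A−BK = [0.4892 -0.1108; 1.9928 -0.4072]
AᵀP(A−BK) = [0.0611 -0.0139; -0.0139 0.1361]
P' = Q + AᵀP(A−BK) = [13.0611 -1.0139; -1.0139 0.3861]
tr(P') = 13.4473


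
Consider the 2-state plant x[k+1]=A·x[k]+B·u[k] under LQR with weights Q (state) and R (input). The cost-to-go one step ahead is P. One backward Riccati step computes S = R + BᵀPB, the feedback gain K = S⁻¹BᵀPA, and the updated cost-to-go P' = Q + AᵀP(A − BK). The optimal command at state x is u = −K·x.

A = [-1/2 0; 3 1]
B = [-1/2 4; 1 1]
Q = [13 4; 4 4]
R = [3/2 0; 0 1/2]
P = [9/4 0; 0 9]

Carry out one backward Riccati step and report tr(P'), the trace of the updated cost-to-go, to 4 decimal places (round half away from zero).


27.9972

BᵀP = [-1.1250 9.0000; 9.0000 9.0000]
S = R + BᵀPB = [3/2 0; 0 1/2] + [9.5625 4.5000; 4.5000 45.0000] = [11.0625 4.5000; 4.5000 45.5000]
BᵀPA = [27.5625 9.0000; 22.5000 9.0000]
K = S⁻¹·BᵀPA = [2.3864 0.7638; 0.2585 0.1223]
A−BK = [-0.3408 -0.1071; 0.3551 0.1139]
AᵀP(A−BK) = [9.9720 3.1962; 3.1962 1.0252]
P' = Q + AᵀP(A−BK) = [22.9720 7.1962; 7.1962 5.0252]
tr(P') = 27.9972


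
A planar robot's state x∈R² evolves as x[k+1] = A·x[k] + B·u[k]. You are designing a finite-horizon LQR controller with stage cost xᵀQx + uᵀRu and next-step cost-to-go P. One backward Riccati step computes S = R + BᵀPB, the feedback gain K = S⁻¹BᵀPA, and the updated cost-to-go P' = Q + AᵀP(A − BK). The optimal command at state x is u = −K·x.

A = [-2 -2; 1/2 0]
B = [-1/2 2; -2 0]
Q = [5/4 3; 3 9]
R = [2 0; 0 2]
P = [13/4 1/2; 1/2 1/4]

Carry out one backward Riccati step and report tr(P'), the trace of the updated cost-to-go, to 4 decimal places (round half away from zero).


13.3804

BᵀP = [-2.6250 -0.7500; 6.5000 1.0000]
S = R + BᵀPB = [2 0; 0 2] + [2.8125 -5.2500; -5.2500 13.0000] = [4.8125 -5.2500; -5.2500 15.0000]
BᵀPA = [4.8750 5.2500; -12.5000 -13.0000]
K = S⁻¹·BᵀPA = [0.1681 0.2353; -0.7745 -0.7843]
A−BK = [-0.3669 -0.3137; 0.8361 0.4706]
AᵀP(A−BK) = [1.5618 1.5490; 1.5490 1.5686]
P' = Q + AᵀP(A−BK) = [2.8118 4.5490; 4.5490 10.5686]
tr(P') = 13.3804


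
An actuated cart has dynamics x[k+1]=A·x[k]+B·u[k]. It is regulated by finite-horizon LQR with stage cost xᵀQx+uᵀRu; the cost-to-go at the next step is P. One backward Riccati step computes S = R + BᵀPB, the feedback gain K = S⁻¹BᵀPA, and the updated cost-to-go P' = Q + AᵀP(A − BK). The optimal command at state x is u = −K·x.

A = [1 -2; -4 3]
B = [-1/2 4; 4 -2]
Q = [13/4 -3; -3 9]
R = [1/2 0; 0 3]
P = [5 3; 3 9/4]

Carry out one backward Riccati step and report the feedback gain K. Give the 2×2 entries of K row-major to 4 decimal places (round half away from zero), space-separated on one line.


BᵀP = [9.5000 7.5000; 14.0000 7.5000]
S = R + BᵀPB = [1/2 0; 0 3] + [25.2500 23.0000; 23.0000 41.0000] = [25.7500 23.0000; 23.0000 44.0000]
BᵀPA = [-20.5000 3.5000; -16.0000 -5.5000]
K = S⁻¹·BᵀPA = [-0.8841 0.4644; 0.0985 -0.3678]
A−BK = [0.1639 -0.2968; -0.2666 0.4069]
AᵀP(A−BK) = [0.4520 -0.3638; -0.3638 0.6019]
P' = Q + AᵀP(A−BK) = [3.7020 -3.3638; -3.3638 9.6019]
tr(P') = 13.3039

-0.8841 0.4644 0.0985 -0.3678


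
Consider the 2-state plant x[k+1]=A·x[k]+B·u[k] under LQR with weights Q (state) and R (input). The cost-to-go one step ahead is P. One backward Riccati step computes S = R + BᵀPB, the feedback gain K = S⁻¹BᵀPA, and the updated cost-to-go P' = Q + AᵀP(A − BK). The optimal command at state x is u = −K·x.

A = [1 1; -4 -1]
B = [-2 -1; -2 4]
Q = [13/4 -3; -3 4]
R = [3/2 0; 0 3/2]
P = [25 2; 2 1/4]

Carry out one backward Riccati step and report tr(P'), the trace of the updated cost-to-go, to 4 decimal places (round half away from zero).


BᵀP = [-54.0000 -4.5000; -17.0000 -1.0000]
S = R + BᵀPB = [3/2 0; 0 3/2] + [117.0000 36.0000; 36.0000 13.0000] = [118.5000 36.0000; 36.0000 14.5000]
BᵀPA = [-36.0000 -49.5000; -13.0000 -16.0000]
K = S⁻¹·BᵀPA = [-0.1279 -0.3357; -0.5790 -0.2700]
A−BK = [0.1652 0.0586; -1.9396 -0.5915]
AᵀP(A−BK) = [0.8686 0.4050; 0.4050 0.3131]
P' = Q + AᵀP(A−BK) = [4.1186 -2.5950; -2.5950 4.3131]
tr(P') = 8.4316

8.4316


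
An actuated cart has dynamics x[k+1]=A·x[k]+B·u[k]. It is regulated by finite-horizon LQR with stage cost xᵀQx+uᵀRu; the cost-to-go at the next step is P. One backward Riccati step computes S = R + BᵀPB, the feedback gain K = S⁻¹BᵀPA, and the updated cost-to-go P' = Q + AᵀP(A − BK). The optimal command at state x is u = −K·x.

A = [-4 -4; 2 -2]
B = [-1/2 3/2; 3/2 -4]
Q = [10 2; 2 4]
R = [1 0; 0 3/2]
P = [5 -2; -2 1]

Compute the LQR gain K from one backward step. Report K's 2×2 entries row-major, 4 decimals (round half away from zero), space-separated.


BᵀP = [-5.5000 2.5000; 15.5000 -7.0000]
S = R + BᵀPB = [1 0; 0 3/2] + [6.5000 -18.2500; -18.2500 51.2500] = [7.5000 -18.2500; -18.2500 52.7500]
BᵀPA = [27.0000 17.0000; -76.0000 -48.0000]
K = S⁻¹·BᵀPA = [0.5954 0.3317; -1.2348 -0.7952]
A−BK = [-1.8501 -2.6414; -3.8322 -5.6783]
AᵀP(A−BK) = [6.0819 6.6094; 6.6094 8.1918]
P' = Q + AᵀP(A−BK) = [16.0819 8.6094; 8.6094 12.1918]
tr(P') = 28.2737

0.5954 0.3317 -1.2348 -0.7952


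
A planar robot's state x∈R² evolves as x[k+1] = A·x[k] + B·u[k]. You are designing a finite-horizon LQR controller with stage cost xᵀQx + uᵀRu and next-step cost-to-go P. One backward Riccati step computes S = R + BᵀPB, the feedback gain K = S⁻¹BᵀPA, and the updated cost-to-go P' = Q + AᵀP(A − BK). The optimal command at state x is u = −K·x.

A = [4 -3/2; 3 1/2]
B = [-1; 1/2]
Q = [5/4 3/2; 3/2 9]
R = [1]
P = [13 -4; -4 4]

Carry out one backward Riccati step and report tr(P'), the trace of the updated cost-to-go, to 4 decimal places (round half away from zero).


BᵀP = [-15.0000 6.0000]
S = R + BᵀPB = [1] + [18.0000] = [19.0000]
BᵀPA = [-42.0000 25.5000]
K = S⁻¹·BᵀPA = [-2.2105 1.3421]
A−BK = [1.7895 -0.1579; 4.1053 -0.1711]
AᵀP(A−BK) = [55.1579 -5.6316; -5.6316 2.0263]
P' = Q + AᵀP(A−BK) = [56.4079 -4.1316; -4.1316 11.0263]
tr(P') = 67.4342

67.4342


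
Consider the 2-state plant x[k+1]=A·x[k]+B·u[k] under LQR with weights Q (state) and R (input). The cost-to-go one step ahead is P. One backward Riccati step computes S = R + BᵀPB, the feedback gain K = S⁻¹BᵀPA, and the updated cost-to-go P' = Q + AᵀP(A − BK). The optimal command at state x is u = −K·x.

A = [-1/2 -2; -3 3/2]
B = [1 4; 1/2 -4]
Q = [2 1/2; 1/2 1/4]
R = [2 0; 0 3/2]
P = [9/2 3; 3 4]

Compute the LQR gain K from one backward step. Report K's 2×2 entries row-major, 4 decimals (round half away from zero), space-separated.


BᵀP = [6.0000 5.0000; 6.0000 -4.0000]
S = R + BᵀPB = [2 0; 0 3/2] + [8.5000 4.0000; 4.0000 40.0000] = [10.5000 4.0000; 4.0000 41.5000]
BᵀPA = [-18.0000 -4.5000; 9.0000 -18.0000]
K = S⁻¹·BᵀPA = [-1.8654 -0.2734; 0.3967 -0.4074]
A−BK = [-0.2213 -0.0971; -0.4806 0.0071]
AᵀP(A−BK) = [8.9779 0.9957; 0.9957 0.4369]
P' = Q + AᵀP(A−BK) = [10.9779 1.4957; 1.4957 0.6869]
tr(P') = 11.6648

-1.8654 -0.2734 0.3967 -0.4074


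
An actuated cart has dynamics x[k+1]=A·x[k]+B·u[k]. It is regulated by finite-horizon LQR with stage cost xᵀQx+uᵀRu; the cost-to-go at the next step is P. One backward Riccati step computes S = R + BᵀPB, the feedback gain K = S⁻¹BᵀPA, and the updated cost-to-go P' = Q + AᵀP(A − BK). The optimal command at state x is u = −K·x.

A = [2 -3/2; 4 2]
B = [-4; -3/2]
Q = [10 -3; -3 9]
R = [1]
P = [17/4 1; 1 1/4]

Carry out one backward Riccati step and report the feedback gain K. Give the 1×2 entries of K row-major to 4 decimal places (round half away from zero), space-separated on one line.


-0.6682 0.2330

BᵀP = [-18.5000 -4.3750]
S = R + BᵀPB = [1] + [80.5625] = [81.5625]
BᵀPA = [-54.5000 19.0000]
K = S⁻¹·BᵀPA = [-0.6682 0.2330]
A−BK = [-0.6728 -0.5682; 2.9977 2.3494]
AᵀP(A−BK) = [0.5831 -0.0542; -0.0542 0.1364]
P' = Q + AᵀP(A−BK) = [10.5831 -3.0542; -3.0542 9.1364]
tr(P') = 19.7196


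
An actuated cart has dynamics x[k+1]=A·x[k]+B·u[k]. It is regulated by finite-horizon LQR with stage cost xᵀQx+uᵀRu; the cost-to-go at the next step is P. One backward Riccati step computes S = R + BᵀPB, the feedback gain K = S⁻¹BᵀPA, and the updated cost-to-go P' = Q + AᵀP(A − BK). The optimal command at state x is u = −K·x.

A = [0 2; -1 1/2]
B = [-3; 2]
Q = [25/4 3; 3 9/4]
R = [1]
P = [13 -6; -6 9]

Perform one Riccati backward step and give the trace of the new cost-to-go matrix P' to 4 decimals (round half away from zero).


BᵀP = [-51.0000 36.0000]
S = R + BᵀPB = [1] + [225.0000] = [226.0000]
BᵀPA = [-36.0000 -84.0000]
K = S⁻¹·BᵀPA = [-0.1593 -0.3717]
A−BK = [-0.4779 0.8850; -0.6814 1.2434]
AᵀP(A−BK) = [3.2655 -5.8805; -5.8805 11.0288]
P' = Q + AᵀP(A−BK) = [9.5155 -2.8805; -2.8805 13.2788]
tr(P') = 22.7942

22.7942


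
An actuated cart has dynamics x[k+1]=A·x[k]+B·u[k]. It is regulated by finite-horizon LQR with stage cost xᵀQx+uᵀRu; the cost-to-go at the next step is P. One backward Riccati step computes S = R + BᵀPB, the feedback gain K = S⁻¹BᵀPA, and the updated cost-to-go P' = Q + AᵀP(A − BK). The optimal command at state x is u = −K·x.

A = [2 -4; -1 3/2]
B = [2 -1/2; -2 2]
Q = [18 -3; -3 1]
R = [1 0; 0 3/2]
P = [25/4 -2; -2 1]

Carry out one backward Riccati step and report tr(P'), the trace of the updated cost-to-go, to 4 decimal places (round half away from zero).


BᵀP = [16.5000 -6.0000; -7.1250 3.0000]
S = R + BᵀPB = [1 0; 0 3/2] + [45.0000 -20.2500; -20.2500 9.5625] = [46.0000 -20.2500; -20.2500 11.0625]
BᵀPA = [39.0000 -75.0000; -17.2500 33.0000]
K = S⁻¹·BᵀPA = [0.8311 -1.6338; -0.0380 -0.0076]
A−BK = [0.3188 -0.7362; 0.7381 -1.7524]
AᵀP(A−BK) = [0.9317 -1.9137; -1.9137 3.9673]
P' = Q + AᵀP(A−BK) = [18.9317 -4.9137; -4.9137 4.9673]
tr(P') = 23.8990

23.8990


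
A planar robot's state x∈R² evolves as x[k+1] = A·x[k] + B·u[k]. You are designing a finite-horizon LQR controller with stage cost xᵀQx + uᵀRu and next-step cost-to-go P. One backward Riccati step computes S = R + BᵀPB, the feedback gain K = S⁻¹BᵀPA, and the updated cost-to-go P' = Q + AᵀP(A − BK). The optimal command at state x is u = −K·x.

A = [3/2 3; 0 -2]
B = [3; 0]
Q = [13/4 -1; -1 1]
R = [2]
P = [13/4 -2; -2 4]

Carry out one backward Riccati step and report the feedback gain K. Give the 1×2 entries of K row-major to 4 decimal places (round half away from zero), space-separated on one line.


BᵀP = [9.7500 -6.0000]
S = R + BᵀPB = [2] + [29.2500] = [31.2500]
BᵀPA = [14.6250 41.2500]
K = S⁻¹·BᵀPA = [0.4680 1.3200]
A−BK = [0.0960 -0.9600; 0.0000 -2.0000]
AᵀP(A−BK) = [0.4680 1.3200; 1.3200 14.8000]
P' = Q + AᵀP(A−BK) = [3.7180 0.3200; 0.3200 15.8000]
tr(P') = 19.5180

0.4680 1.3200


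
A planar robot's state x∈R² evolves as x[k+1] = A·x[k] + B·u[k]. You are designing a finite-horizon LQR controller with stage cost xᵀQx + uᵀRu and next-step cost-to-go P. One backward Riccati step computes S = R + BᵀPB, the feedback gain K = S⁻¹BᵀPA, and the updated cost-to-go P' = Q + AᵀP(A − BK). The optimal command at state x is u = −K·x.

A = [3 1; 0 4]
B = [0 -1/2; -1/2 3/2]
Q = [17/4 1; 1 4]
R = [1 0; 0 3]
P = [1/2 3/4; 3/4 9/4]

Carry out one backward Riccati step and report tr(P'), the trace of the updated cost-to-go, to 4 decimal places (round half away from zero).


26.8609

BᵀP = [-0.3750 -1.1250; 0.8750 3.0000]
S = R + BᵀPB = [1 0; 0 3] + [0.5625 -1.5000; -1.5000 4.0625] = [1.5625 -1.5000; -1.5000 7.0625]
BᵀPA = [-1.1250 -4.8750; 2.6250 12.8750]
K = S⁻¹·BᵀPA = [-0.4562 -1.7208; 0.2748 1.4575]
A−BK = [3.1374 1.7288; -0.6403 0.9533]
AᵀP(A−BK) = [3.2655 4.7381; 4.7381 15.3455]
P' = Q + AᵀP(A−BK) = [7.5155 5.7381; 5.7381 19.3455]
tr(P') = 26.8609
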